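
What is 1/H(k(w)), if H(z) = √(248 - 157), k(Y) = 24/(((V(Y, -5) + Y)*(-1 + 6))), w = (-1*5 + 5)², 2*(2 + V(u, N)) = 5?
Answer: √91/91 ≈ 0.10483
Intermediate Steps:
V(u, N) = ½ (V(u, N) = -2 + (½)*5 = -2 + 5/2 = ½)
w = 0 (w = (-5 + 5)² = 0² = 0)
k(Y) = 24/(5/2 + 5*Y) (k(Y) = 24/(((½ + Y)*(-1 + 6))) = 24/(((½ + Y)*5)) = 24/(5/2 + 5*Y))
H(z) = √91
1/H(k(w)) = 1/(√91) = √91/91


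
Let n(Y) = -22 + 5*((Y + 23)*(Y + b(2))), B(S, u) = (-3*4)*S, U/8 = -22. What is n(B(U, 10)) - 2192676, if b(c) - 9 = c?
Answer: 20470327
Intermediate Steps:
U = -176 (U = 8*(-22) = -176)
b(c) = 9 + c
B(S, u) = -12*S
n(Y) = -22 + 5*(11 + Y)*(23 + Y) (n(Y) = -22 + 5*((Y + 23)*(Y + (9 + 2))) = -22 + 5*((23 + Y)*(Y + 11)) = -22 + 5*((23 + Y)*(11 + Y)) = -22 + 5*((11 + Y)*(23 + Y)) = -22 + 5*(11 + Y)*(23 + Y))
n(B(U, 10)) - 2192676 = (1243 + 5*(-12*(-176))² + 170*(-12*(-176))) - 2192676 = (1243 + 5*2112² + 170*2112) - 2192676 = (1243 + 5*4460544 + 359040) - 2192676 = (1243 + 22302720 + 359040) - 2192676 = 22663003 - 2192676 = 20470327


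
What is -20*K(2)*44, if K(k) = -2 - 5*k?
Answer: 10560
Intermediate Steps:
-20*K(2)*44 = -20*(-2 - 5*2)*44 = -20*(-2 - 10)*44 = -20*(-12)*44 = 240*44 = 10560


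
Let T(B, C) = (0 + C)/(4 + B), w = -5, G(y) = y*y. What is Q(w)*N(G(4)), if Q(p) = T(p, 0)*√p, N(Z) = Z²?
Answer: 0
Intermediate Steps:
G(y) = y²
T(B, C) = C/(4 + B)
Q(p) = 0 (Q(p) = (0/(4 + p))*√p = 0*√p = 0)
Q(w)*N(G(4)) = 0*(4²)² = 0*16² = 0*256 = 0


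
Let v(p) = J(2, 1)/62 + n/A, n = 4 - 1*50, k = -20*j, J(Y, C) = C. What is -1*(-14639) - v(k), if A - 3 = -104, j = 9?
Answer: 91666465/6262 ≈ 14639.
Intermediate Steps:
A = -101 (A = 3 - 104 = -101)
k = -180 (k = -20*9 = -180)
n = -46 (n = 4 - 50 = -46)
v(p) = 2953/6262 (v(p) = 1/62 - 46/(-101) = 1*(1/62) - 46*(-1/101) = 1/62 + 46/101 = 2953/6262)
-1*(-14639) - v(k) = -1*(-14639) - 1*2953/6262 = 14639 - 2953/6262 = 91666465/6262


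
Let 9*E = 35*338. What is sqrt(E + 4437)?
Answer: sqrt(51763)/3 ≈ 75.838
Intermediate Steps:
E = 11830/9 (E = (35*338)/9 = (1/9)*11830 = 11830/9 ≈ 1314.4)
sqrt(E + 4437) = sqrt(11830/9 + 4437) = sqrt(51763/9) = sqrt(51763)/3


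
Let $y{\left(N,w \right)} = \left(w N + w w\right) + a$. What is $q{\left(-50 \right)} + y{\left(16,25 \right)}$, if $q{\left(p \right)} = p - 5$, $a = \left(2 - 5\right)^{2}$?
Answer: $979$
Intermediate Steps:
$a = 9$ ($a = \left(-3\right)^{2} = 9$)
$q{\left(p \right)} = -5 + p$ ($q{\left(p \right)} = p - 5 = -5 + p$)
$y{\left(N,w \right)} = 9 + w^{2} + N w$ ($y{\left(N,w \right)} = \left(w N + w w\right) + 9 = \left(N w + w^{2}\right) + 9 = \left(w^{2} + N w\right) + 9 = 9 + w^{2} + N w$)
$q{\left(-50 \right)} + y{\left(16,25 \right)} = \left(-5 - 50\right) + \left(9 + 25^{2} + 16 \cdot 25\right) = -55 + \left(9 + 625 + 400\right) = -55 + 1034 = 979$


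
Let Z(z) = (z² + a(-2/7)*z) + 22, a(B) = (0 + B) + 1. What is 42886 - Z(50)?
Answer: 282298/7 ≈ 40328.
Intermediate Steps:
a(B) = 1 + B (a(B) = B + 1 = 1 + B)
Z(z) = 22 + z² + 5*z/7 (Z(z) = (z² + (1 - 2/7)*z) + 22 = (z² + 5*z/7) + 22 = 22 + z² + 5*z/7)
42886 - Z(50) = 42886 - (22 + 50² + (5/7)*50) = 42886 - (22 + 2500 + 250/7) = 42886 - 1*17904/7 = 42886 - 17904/7 = 282298/7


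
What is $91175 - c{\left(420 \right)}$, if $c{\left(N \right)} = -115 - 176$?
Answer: $91466$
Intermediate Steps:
$c{\left(N \right)} = -291$ ($c{\left(N \right)} = -115 - 176 = -291$)
$91175 - c{\left(420 \right)} = 91175 - -291 = 91175 + 291 = 91466$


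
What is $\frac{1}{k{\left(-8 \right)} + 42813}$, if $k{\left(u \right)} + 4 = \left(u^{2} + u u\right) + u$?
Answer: $\frac{1}{42929} \approx 2.3294 \cdot 10^{-5}$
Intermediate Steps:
$k{\left(u \right)} = -4 + u + 2 u^{2}$ ($k{\left(u \right)} = -4 + \left(\left(u^{2} + u u\right) + u\right) = -4 + \left(\left(u^{2} + u^{2}\right) + u\right) = -4 + \left(2 u^{2} + u\right) = -4 + \left(u + 2 u^{2}\right) = -4 + u + 2 u^{2}$)
$\frac{1}{k{\left(-8 \right)} + 42813} = \frac{1}{\left(-4 - 8 + 2 \left(-8\right)^{2}\right) + 42813} = \frac{1}{\left(-4 - 8 + 2 \cdot 64\right) + 42813} = \frac{1}{\left(-4 - 8 + 128\right) + 42813} = \frac{1}{116 + 42813} = \frac{1}{42929}$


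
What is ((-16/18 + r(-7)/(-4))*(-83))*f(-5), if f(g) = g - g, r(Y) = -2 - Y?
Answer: 0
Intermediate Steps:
f(g) = 0
((-16/18 + r(-7)/(-4))*(-83))*f(-5) = ((-16/18 + (-2 - 1*(-7))/(-4))*(-83))*0 = ((-16*1/18 + (-2 + 7)*(-¼))*(-83))*0 = ((-8/9 + 5*(-¼))*(-83))*0 = ((-8/9 - 5/4)*(-83))*0 = -77/36*(-83)*0 = (6391/36)*0 = 0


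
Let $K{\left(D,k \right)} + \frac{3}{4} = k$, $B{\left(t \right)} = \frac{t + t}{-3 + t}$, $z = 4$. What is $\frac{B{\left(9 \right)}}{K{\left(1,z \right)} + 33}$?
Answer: $\frac{12}{145} \approx 0.082759$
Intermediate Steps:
$B{\left(t \right)} = \frac{2 t}{-3 + t}$
$K{\left(D,k \right)} = - \frac{3}{4} + k$
$\frac{B{\left(9 \right)}}{K{\left(1,z \right)} + 33} = \frac{2 \cdot 9 \frac{1}{-3 + 9}}{\left(- \frac{3}{4} + 4\right) + 33} = \frac{2 \cdot 9 \cdot \frac{1}{6}}{\frac{13}{4} + 33} = \frac{2 \cdot 9 \cdot \frac{1}{6}}{\frac{145}{4}} = \frac{4}{145} \cdot 3 = \frac{12}{145}$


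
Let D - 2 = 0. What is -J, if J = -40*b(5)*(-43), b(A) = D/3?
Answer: -3440/3 ≈ -1146.7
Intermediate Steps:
D = 2 (D = 2 + 0 = 2)
b(A) = ⅔ (b(A) = 2/3 = 2*(⅓) = ⅔)
J = 3440/3 (J = -40*⅔*(-43) = -80/3*(-43) = 3440/3 ≈ 1146.7)
-J = -1*3440/3 = -3440/3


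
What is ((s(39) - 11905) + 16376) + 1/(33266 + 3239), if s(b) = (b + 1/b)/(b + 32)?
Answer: 451994727874/101082345 ≈ 4471.5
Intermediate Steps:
s(b) = (b + 1/b)/(32 + b)
((s(39) - 11905) + 16376) + 1/(33266 + 3239) = (((1 + 39²)/(39*(32 + 39)) - 11905) + 16376) + 1/(33266 + 3239) = (((1/39)*(1 + 1521)/71 - 11905) + 16376) + 1/36505 = (((1/39)*(1/71)*1522 - 11905) + 16376) + 1/36505 = ((1522/2769 - 11905) + 16376) + 1/36505 = (-32963423/2769 + 16376) + 1/36505 = 12381721/2769 + 1/36505 = 451994727874/101082345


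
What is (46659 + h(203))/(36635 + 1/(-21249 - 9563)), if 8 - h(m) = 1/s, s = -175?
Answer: 83877720504/65846527775 ≈ 1.2738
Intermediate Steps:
h(m) = 1401/175 (h(m) = 8 - 1/(-175) = 8 - 1*(-1/175) = 8 + 1/175 = 1401/175)
(46659 + h(203))/(36635 + 1/(-21249 - 9563)) = (46659 + 1401/175)/(36635 + 1/(-21249 - 9563)) = 8166726/(175*(36635 + 1/(-30812))) = 8166726/(175*(36635 - 1/30812)) = 8166726/(175*(1128797619/30812)) = (8166726/175)*(30812/1128797619) = 83877720504/65846527775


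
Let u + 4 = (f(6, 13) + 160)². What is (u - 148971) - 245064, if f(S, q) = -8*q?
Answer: -390903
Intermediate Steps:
u = 3132 (u = -4 + (-8*13 + 160)² = -4 + (-104 + 160)² = -4 + 56² = -4 + 3136 = 3132)
(u - 148971) - 245064 = (3132 - 148971) - 245064 = -145839 - 245064 = -390903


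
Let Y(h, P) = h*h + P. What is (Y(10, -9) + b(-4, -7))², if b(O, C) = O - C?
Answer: 8836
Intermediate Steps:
Y(h, P) = P + h² (Y(h, P) = h² + P = P + h²)
(Y(10, -9) + b(-4, -7))² = ((-9 + 10²) + (-4 - 1*(-7)))² = ((-9 + 100) + (-4 + 7))² = (91 + 3)² = 94² = 8836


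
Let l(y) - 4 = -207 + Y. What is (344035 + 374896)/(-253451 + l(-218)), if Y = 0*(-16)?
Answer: -718931/253654 ≈ -2.8343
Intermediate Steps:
Y = 0
l(y) = -203 (l(y) = 4 + (-207 + 0) = 4 - 207 = -203)
(344035 + 374896)/(-253451 + l(-218)) = (344035 + 374896)/(-253451 - 203) = 718931/(-253654) = 718931*(-1/253654) = -718931/253654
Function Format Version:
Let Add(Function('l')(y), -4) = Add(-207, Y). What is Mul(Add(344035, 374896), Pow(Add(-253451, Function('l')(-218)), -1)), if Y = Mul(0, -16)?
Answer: Rational(-718931, 253654) ≈ -2.8343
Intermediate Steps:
Y = 0
Function('l')(y) = -203 (Function('l')(y) = Add(4, Add(-207, 0)) = Add(4, -207) = -203)
Mul(Add(344035, 374896), Pow(Add(-253451, Function('l')(-218)), -1)) = Mul(Add(344035, 374896), Pow(Add(-253451, -203), -1)) = Mul(718931, Pow(-253654, -1)) = Mul(718931, Rational(-1, 253654)) = Rational(-718931, 253654)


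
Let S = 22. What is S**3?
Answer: 10648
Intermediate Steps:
S**3 = 22**3 = 10648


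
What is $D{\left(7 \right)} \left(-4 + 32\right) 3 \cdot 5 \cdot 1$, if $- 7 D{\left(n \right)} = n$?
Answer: $-420$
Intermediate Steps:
$D{\left(n \right)} = - \frac{n}{7}$
$D{\left(7 \right)} \left(-4 + 32\right) 3 \cdot 5 \cdot 1 = \left(- \frac{1}{7}\right) 7 \left(-4 + 32\right) 3 \cdot 5 \cdot 1 = \left(-1\right) 28 \cdot 15 \cdot 1 = \left(-28\right) 15 = -420$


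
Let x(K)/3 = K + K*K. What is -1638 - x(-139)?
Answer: -59184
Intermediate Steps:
x(K) = 3*K + 3*K² (x(K) = 3*(K + K*K) = 3*(K + K²) = 3*K + 3*K²)
-1638 - x(-139) = -1638 - 3*(-139)*(1 - 139) = -1638 - 3*(-139)*(-138) = -1638 - 1*57546 = -1638 - 57546 = -59184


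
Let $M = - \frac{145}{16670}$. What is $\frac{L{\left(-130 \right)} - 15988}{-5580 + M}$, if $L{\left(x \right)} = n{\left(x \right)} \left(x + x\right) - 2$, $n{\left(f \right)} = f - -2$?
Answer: $- \frac{57644860}{18603749} \approx -3.0986$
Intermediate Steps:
$n{\left(f \right)} = 2 + f$ ($n{\left(f \right)} = f + 2 = 2 + f$)
$M = - \frac{29}{3334}$ ($M = \left(-145\right) \frac{1}{16670} = - \frac{29}{3334} \approx -0.0086983$)
$L{\left(x \right)} = -2 + 2 x \left(2 + x\right)$ ($L{\left(x \right)} = \left(2 + x\right) \left(x + x\right) - 2 = \left(2 + x\right) 2 x - 2 = 2 x \left(2 + x\right) - 2 = -2 + 2 x \left(2 + x\right)$)
$\frac{L{\left(-130 \right)} - 15988}{-5580 + M} = \frac{\left(-2 + 2 \left(-130\right) \left(2 - 130\right)\right) - 15988}{-5580 - \frac{29}{3334}} = \frac{\left(-2 + 2 \left(-130\right) \left(-128\right)\right) - 15988}{- \frac{18603749}{3334}} = \left(\left(-2 + 33280\right) - 15988\right) \left(- \frac{3334}{18603749}\right) = \left(33278 - 15988\right) \left(- \frac{3334}{18603749}\right) = 17290 \left(- \frac{3334}{18603749}\right) = - \frac{57644860}{18603749}$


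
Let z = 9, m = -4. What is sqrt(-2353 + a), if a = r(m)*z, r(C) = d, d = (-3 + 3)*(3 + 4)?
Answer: I*sqrt(2353) ≈ 48.508*I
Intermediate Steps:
d = 0 (d = 0*7 = 0)
r(C) = 0
a = 0 (a = 0*9 = 0)
sqrt(-2353 + a) = sqrt(-2353 + 0) = sqrt(-2353) = I*sqrt(2353)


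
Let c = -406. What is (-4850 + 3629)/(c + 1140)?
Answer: -1221/734 ≈ -1.6635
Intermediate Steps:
(-4850 + 3629)/(c + 1140) = (-4850 + 3629)/(-406 + 1140) = -1221/734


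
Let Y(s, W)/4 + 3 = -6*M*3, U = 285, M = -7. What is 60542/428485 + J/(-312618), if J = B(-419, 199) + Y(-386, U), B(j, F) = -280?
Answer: 9417840068/66976061865 ≈ 0.14061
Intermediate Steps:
Y(s, W) = 492 (Y(s, W) = -12 + 4*(-6*(-7)*3) = -12 + 4*(42*3) = -12 + 4*126 = -12 + 504 = 492)
J = 212 (J = -280 + 492 = 212)
60542/428485 + J/(-312618) = 60542/428485 + 212/(-312618) = 60542*(1/428485) + 212*(-1/312618) = 60542/428485 - 106/156309 = 9417840068/66976061865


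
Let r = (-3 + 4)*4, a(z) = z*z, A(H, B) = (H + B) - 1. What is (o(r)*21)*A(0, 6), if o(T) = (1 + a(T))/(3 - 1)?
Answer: 1785/2 ≈ 892.50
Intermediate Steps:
A(H, B) = -1 + B + H (A(H, B) = (B + H) - 1 = -1 + B + H)
a(z) = z**2
r = 4 (r = 1*4 = 4)
o(T) = 1/2 + T**2/2 (o(T) = (1 + T**2)/(3 - 1) = (1 + T**2)/2 = (1 + T**2)*(1/2) = 1/2 + T**2/2)
(o(r)*21)*A(0, 6) = ((1/2 + (1/2)*4**2)*21)*(-1 + 6 + 0) = ((1/2 + (1/2)*16)*21)*5 = ((1/2 + 8)*21)*5 = ((17/2)*21)*5 = (357/2)*5 = 1785/2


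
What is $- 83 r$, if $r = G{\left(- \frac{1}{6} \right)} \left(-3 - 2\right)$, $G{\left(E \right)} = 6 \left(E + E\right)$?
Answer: $-830$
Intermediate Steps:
$G{\left(E \right)} = 12 E$ ($G{\left(E \right)} = 6 \cdot 2 E = 12 E$)
$r = 10$ ($r = 12 \left(- \frac{1}{6}\right) \left(-3 - 2\right) = 12 \left(\left(-1\right) \frac{1}{6}\right) \left(-5\right) = 12 \left(- \frac{1}{6}\right) \left(-5\right) = \left(-2\right) \left(-5\right) = 10$)
$- 83 r = \left(-83\right) 10 = -830$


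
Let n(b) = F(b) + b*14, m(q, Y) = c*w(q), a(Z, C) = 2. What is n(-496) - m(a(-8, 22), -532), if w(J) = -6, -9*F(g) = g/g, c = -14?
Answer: -63253/9 ≈ -7028.1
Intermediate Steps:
F(g) = -⅑ (F(g) = -g/(9*g) = -⅑*1 = -⅑)
m(q, Y) = 84 (m(q, Y) = -14*(-6) = 84)
n(b) = -⅑ + 14*b (n(b) = -⅑ + b*14 = -⅑ + 14*b)
n(-496) - m(a(-8, 22), -532) = (-⅑ + 14*(-496)) - 1*84 = (-⅑ - 6944) - 84 = -62497/9 - 84 = -63253/9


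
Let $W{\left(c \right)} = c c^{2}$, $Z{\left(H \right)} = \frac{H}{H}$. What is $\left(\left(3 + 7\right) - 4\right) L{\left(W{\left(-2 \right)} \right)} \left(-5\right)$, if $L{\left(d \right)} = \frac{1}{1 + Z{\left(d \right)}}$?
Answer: $-15$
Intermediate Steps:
$Z{\left(H \right)} = 1$
$W{\left(c \right)} = c^{3}$
$L{\left(d \right)} = \frac{1}{2}$ ($L{\left(d \right)} = \frac{1}{1 + 1} = \frac{1}{2}$)
$\left(\left(3 + 7\right) - 4\right) L{\left(W{\left(-2 \right)} \right)} \left(-5\right) = \left(\left(3 + 7\right) - 4\right) \frac{1}{2} \left(-5\right) = \left(10 - 4\right) \frac{1}{2} \left(-5\right) = 6 \cdot \frac{1}{2} \left(-5\right) = 3 \left(-5\right) = -15$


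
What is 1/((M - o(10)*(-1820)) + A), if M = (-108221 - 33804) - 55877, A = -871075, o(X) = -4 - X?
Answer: -1/1094457 ≈ -9.1369e-7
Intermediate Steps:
M = -197902 (M = -142025 - 55877 = -197902)
1/((M - o(10)*(-1820)) + A) = 1/((-197902 - (-4 - 1*10)*(-1820)) - 871075) = 1/((-197902 - (-4 - 10)*(-1820)) - 871075) = 1/((-197902 - (-14)*(-1820)) - 871075) = 1/((-197902 - 1*25480) - 871075) = 1/((-197902 - 25480) - 871075) = 1/(-223382 - 871075) = 1/(-1094457) = -1/1094457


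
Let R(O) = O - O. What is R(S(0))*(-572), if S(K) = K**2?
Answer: 0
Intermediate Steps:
R(O) = 0
R(S(0))*(-572) = 0*(-572) = 0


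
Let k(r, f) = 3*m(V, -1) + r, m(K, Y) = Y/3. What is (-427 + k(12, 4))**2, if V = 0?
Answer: 173056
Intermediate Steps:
m(K, Y) = Y/3 (m(K, Y) = Y*(1/3) = Y/3)
k(r, f) = -1 + r (k(r, f) = 3*((1/3)*(-1)) + r = 3*(-1/3) + r = -1 + r)
(-427 + k(12, 4))**2 = (-427 + (-1 + 12))**2 = (-427 + 11)**2 = (-416)**2 = 173056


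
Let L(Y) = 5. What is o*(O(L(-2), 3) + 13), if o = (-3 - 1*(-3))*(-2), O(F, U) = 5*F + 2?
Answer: 0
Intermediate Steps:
O(F, U) = 2 + 5*F
o = 0 (o = (-3 + 3)*(-2) = 0*(-2) = 0)
o*(O(L(-2), 3) + 13) = 0*((2 + 5*5) + 13) = 0*((2 + 25) + 13) = 0*(27 + 13) = 0*40 = 0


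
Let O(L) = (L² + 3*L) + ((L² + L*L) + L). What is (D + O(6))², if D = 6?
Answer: 19044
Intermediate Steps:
O(L) = 3*L² + 4*L (O(L) = (L² + 3*L) + ((L² + L²) + L) = (L² + 3*L) + (2*L² + L) = (L² + 3*L) + (L + 2*L²) = 3*L² + 4*L)
(D + O(6))² = (6 + 6*(4 + 3*6))² = (6 + 6*(4 + 18))² = (6 + 6*22)² = (6 + 132)² = 138² = 19044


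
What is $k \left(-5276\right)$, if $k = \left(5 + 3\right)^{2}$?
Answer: $-337664$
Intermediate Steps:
$k = 64$ ($k = 8^{2} = 64$)
$k \left(-5276\right) = 64 \left(-5276\right) = -337664$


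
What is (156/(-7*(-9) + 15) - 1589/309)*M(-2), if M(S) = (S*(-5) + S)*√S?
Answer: -7768*I*√2/309 ≈ -35.552*I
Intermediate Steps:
M(S) = -4*S^(3/2) (M(S) = (-5*S + S)*√S = (-4*S)*√S = -4*S^(3/2))
(156/(-7*(-9) + 15) - 1589/309)*M(-2) = (156/(-7*(-9) + 15) - 1589/309)*(-(-8)*I*√2) = (156/(63 + 15) - 1589*1/309)*(-(-8)*I*√2) = (156/78 - 1589/309)*(8*I*√2) = (156*(1/78) - 1589/309)*(8*I*√2) = (2 - 1589/309)*(8*I*√2) = -7768*I*√2/309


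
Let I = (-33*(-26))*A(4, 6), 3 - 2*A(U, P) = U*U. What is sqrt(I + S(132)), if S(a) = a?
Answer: 33*I*sqrt(5) ≈ 73.79*I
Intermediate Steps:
A(U, P) = 3/2 - U**2/2 (A(U, P) = 3/2 - U*U/2 = 3/2 - U**2/2)
I = -5577 (I = (-33*(-26))*(3/2 - 1/2*4**2) = 858*(3/2 - 1/2*16) = 858*(3/2 - 8) = 858*(-13/2) = -5577)
sqrt(I + S(132)) = sqrt(-5577 + 132) = sqrt(-5445) = 33*I*sqrt(5)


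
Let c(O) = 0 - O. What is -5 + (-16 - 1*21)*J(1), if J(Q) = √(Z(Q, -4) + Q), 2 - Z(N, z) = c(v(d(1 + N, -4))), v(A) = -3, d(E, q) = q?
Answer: -5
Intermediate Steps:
c(O) = -O
Z(N, z) = -1 (Z(N, z) = 2 - (-1)*(-3) = 2 - 1*3 = 2 - 3 = -1)
J(Q) = √(-1 + Q)
-5 + (-16 - 1*21)*J(1) = -5 + (-16 - 1*21)*√(-1 + 1) = -5 + (-16 - 21)*√0 = -5 - 37*0 = -5 + 0 = -5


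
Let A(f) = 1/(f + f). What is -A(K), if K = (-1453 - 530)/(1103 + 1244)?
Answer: 2347/3966 ≈ 0.59178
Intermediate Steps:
K = -1983/2347 ≈ -0.84491
A(f) = 1/(2*f)
-A(K) = -1/(2*(-1983/2347)) = -(-2347)/(2*1983) = -1*(-2347/3966) = 2347/3966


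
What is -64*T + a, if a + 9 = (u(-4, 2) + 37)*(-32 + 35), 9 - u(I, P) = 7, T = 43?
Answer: -2644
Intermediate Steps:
u(I, P) = 2 (u(I, P) = 9 - 1*7 = 9 - 7 = 2)
a = 108 (a = -9 + (2 + 37)*(-32 + 35) = -9 + 39*3 = -9 + 117 = 108)
-64*T + a = -64*43 + 108 = -2752 + 108 = -2644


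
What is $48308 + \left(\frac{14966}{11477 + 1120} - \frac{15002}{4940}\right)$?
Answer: $\frac{6085125869}{125970} \approx 48306.0$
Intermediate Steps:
$48308 + \left(\frac{14966}{11477 + 1120} - \frac{15002}{4940}\right) = 48308 + \left(\frac{14966}{12597} - \frac{577}{190}\right) = 48308 - \frac{232891}{125970} = \frac{6085125869}{125970}$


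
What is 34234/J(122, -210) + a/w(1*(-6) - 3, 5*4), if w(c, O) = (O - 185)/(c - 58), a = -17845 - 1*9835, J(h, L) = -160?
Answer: -30237821/2640 ≈ -11454.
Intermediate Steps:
a = -27680 (a = -17845 - 9835 = -27680)
w(c, O) = (-185 + O)/(-58 + c)
34234/J(122, -210) + a/w(1*(-6) - 3, 5*4) = 34234/(-160) - 27680*(-58 + (1*(-6) - 3))/(-185 + 5*4) = 34234*(-1/160) - 27680*(-58 + (-6 - 3))/(-185 + 20) = -17117/80 - 27680/(-165/(-58 - 9)) = -17117/80 - 27680/(-165/(-67)) = -17117/80 - 27680/((-1/67*(-165))) = -17117/80 - 27680/165/67 = -17117/80 - 27680*67/165 = -17117/80 - 370912/33 = -30237821/2640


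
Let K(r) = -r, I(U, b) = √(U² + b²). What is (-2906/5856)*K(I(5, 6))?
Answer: 1453*√61/2928 ≈ 3.8758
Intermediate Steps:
(-2906/5856)*K(I(5, 6)) = (-2906/5856)*(-√(5² + 6²)) = (-2906*1/5856)*(-√(25 + 36)) = -(-1453)*√61/2928 = 1453*√61/2928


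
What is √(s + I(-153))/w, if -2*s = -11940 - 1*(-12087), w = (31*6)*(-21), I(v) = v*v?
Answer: -√93342/7812 ≈ -0.039109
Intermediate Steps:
I(v) = v²
w = -3906 (w = 186*(-21) = -3906)
s = -147/2 (s = -(-11940 - 1*(-12087))/2 = -(-11940 + 12087)/2 = -½*147 = -147/2 ≈ -73.500)
√(s + I(-153))/w = √(-147/2 + (-153)²)/(-3906) = √(-147/2 + 23409)*(-1/3906) = √(46671/2)*(-1/3906) = (√93342/2)*(-1/3906) = -√93342/7812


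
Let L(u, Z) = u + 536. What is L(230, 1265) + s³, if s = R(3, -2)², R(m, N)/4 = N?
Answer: 262910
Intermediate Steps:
R(m, N) = 4*N
L(u, Z) = 536 + u
s = 64 (s = (4*(-2))² = (-8)² = 64)
L(230, 1265) + s³ = (536 + 230) + 64³ = 766 + 262144 = 262910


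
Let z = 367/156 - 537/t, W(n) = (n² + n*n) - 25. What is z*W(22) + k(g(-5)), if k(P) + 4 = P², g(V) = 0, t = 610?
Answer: 65865887/47580 ≈ 1384.3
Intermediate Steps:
W(n) = -25 + 2*n² (W(n) = (n² + n²) - 25 = 2*n² - 25 = -25 + 2*n²)
z = 70049/47580 (z = 367/156 - 537/610 = 70049/47580 ≈ 1.4722)
k(P) = -4 + P²
z*W(22) + k(g(-5)) = 70049*(-25 + 2*22²)/47580 + (-4 + 0²) = 70049*(-25 + 2*484)/47580 + (-4 + 0) = 70049*(-25 + 968)/47580 - 4 = (70049/47580)*943 - 4 = 66056207/47580 - 4 = 65865887/47580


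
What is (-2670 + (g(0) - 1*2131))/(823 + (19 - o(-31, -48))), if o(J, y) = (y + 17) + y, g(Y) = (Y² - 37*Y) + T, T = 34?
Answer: -1589/307 ≈ -5.1759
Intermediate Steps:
g(Y) = 34 + Y² - 37*Y (g(Y) = (Y² - 37*Y) + 34 = 34 + Y² - 37*Y)
o(J, y) = 17 + 2*y (o(J, y) = (17 + y) + y = 17 + 2*y)
(-2670 + (g(0) - 1*2131))/(823 + (19 - o(-31, -48))) = (-2670 + ((34 + 0² - 37*0) - 1*2131))/(823 + (19 - (17 + 2*(-48)))) = (-2670 + ((34 + 0 + 0) - 2131))/(823 + (19 - (17 - 96))) = (-2670 + (34 - 2131))/(823 + (19 - 1*(-79))) = (-2670 - 2097)/(823 + (19 + 79)) = -4767/(823 + 98) = -4767/921 = -4767*1/921 = -1589/307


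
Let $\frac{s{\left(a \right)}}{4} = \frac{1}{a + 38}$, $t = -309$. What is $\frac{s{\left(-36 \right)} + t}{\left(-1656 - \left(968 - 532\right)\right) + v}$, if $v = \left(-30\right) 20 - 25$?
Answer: $\frac{307}{2717} \approx 0.11299$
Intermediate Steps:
$s{\left(a \right)} = \frac{4}{38 + a}$ ($s{\left(a \right)} = \frac{4}{a + 38} = \frac{4}{38 + a}$)
$v = -625$ ($v = -600 - 25 = -625$)
$\frac{s{\left(-36 \right)} + t}{\left(-1656 - \left(968 - 532\right)\right) + v} = \frac{\frac{4}{38 - 36} - 309}{\left(-1656 - \left(968 - 532\right)\right) - 625} = \frac{\frac{4}{2} - 309}{\left(-1656 - 436\right) - 625} = \frac{4 \cdot \frac{1}{2} - 309}{\left(-1656 - 436\right) - 625} = \frac{2 - 309}{-2092 - 625} = - \frac{307}{-2717} = \left(-307\right) \left(- \frac{1}{2717}\right) = \frac{307}{2717}$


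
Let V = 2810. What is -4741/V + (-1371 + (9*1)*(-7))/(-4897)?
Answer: -19187137/13760570 ≈ -1.3944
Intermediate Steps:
-4741/V + (-1371 + (9*1)*(-7))/(-4897) = -4741/2810 + (-1371 + (9*1)*(-7))/(-4897) = -4741*1/2810 + (-1371 + 9*(-7))*(-1/4897) = -4741/2810 + (-1371 - 63)*(-1/4897) = -4741/2810 - 1434*(-1/4897) = -4741/2810 + 1434/4897 = -19187137/13760570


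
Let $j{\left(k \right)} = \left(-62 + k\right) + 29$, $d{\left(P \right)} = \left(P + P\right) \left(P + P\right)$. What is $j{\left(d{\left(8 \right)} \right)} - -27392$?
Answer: $27615$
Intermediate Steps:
$d{\left(P \right)} = 4 P^{2}$ ($d{\left(P \right)} = 2 P 2 P = 4 P^{2}$)
$j{\left(k \right)} = -33 + k$
$j{\left(d{\left(8 \right)} \right)} - -27392 = \left(-33 + 4 \cdot 8^{2}\right) - -27392 = \left(-33 + 4 \cdot 64\right) + 27392 = \left(-33 + 256\right) + 27392 = 223 + 27392 = 27615$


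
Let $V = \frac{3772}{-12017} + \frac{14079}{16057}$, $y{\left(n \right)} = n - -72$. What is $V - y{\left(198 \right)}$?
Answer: $- \frac{51989761291}{192956969} \approx -269.44$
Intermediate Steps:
$y{\left(n \right)} = 72 + n$ ($y{\left(n \right)} = n + 72 = 72 + n$)
$V = \frac{108620339}{192956969}$ ($V = 3772 \left(- \frac{1}{12017}\right) + 14079 \cdot \frac{1}{16057} = - \frac{3772}{12017} + \frac{14079}{16057} = \frac{108620339}{192956969} \approx 0.56293$)
$V - y{\left(198 \right)} = \frac{108620339}{192956969} - \left(72 + 198\right) = \frac{108620339}{192956969} - 270 = - \frac{51989761291}{192956969}$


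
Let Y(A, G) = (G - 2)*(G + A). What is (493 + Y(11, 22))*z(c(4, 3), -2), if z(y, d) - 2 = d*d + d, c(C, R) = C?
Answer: 4612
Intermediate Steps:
Y(A, G) = (-2 + G)*(A + G)
z(y, d) = 2 + d + d² (z(y, d) = 2 + (d*d + d) = 2 + (d² + d) = 2 + (d + d²) = 2 + d + d²)
(493 + Y(11, 22))*z(c(4, 3), -2) = (493 + (22² - 2*11 - 2*22 + 11*22))*(2 - 2 + (-2)²) = (493 + (484 - 22 - 44 + 242))*(2 - 2 + 4) = (493 + 660)*4 = 1153*4 = 4612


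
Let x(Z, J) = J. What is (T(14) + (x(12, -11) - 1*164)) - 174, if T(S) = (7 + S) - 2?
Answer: -330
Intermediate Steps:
T(S) = 5 + S
(T(14) + (x(12, -11) - 1*164)) - 174 = ((5 + 14) + (-11 - 1*164)) - 174 = (19 + (-11 - 164)) - 174 = (19 - 175) - 174 = -156 - 174 = -330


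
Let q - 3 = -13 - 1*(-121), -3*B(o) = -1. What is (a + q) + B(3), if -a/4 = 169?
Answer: -1694/3 ≈ -564.67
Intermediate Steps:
a = -676 (a = -4*169 = -676)
B(o) = 1/3 (B(o) = -1/3*(-1) = 1/3)
q = 111 (q = 3 + (-13 - 1*(-121)) = 3 + (-13 + 121) = 3 + 108 = 111)
(a + q) + B(3) = (-676 + 111) + 1/3 = -565 + 1/3 = -1694/3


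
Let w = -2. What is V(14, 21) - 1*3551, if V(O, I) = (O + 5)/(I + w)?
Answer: -3550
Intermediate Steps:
V(O, I) = (5 + O)/(-2 + I) (V(O, I) = (O + 5)/(I - 2) = (5 + O)/(-2 + I))
V(14, 21) - 1*3551 = (5 + 14)/(-2 + 21) - 1*3551 = 19/19 - 3551 = (1/19)*19 - 3551 = 1 - 3551 = -3550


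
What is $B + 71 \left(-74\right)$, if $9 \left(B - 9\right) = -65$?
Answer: $- \frac{47270}{9} \approx -5252.2$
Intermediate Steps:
$B = \frac{16}{9}$ ($B = 9 + \frac{1}{9} \left(-65\right) = 9 - \frac{65}{9} = \frac{16}{9} \approx 1.7778$)
$B + 71 \left(-74\right) = \frac{16}{9} + 71 \left(-74\right) = \frac{16}{9} - 5254 = - \frac{47270}{9}$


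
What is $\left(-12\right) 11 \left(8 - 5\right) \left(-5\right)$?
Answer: $1980$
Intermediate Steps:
$\left(-12\right) 11 \left(8 - 5\right) \left(-5\right) = \left(-132\right) 3 \left(-5\right) = \left(-396\right) \left(-5\right) = 1980$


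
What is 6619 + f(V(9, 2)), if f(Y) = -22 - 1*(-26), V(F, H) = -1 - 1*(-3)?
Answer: 6623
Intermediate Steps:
V(F, H) = 2 (V(F, H) = -1 + 3 = 2)
f(Y) = 4 (f(Y) = -22 + 26 = 4)
6619 + f(V(9, 2)) = 6619 + 4 = 6623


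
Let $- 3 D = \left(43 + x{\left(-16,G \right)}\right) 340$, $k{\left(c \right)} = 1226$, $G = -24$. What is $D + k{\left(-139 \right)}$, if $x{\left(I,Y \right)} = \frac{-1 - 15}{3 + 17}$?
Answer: $- \frac{10670}{3} \approx -3556.7$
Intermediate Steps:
$x{\left(I,Y \right)} = - \frac{4}{5}$ ($x{\left(I,Y \right)} = - \frac{16}{20} = \left(-16\right) \frac{1}{20} = - \frac{4}{5}$)
$D = - \frac{14348}{3}$ ($D = - \frac{\left(43 - \frac{4}{5}\right) 340}{3} = - \frac{\frac{211}{5} \cdot 340}{3} = \left(- \frac{1}{3}\right) 14348 = - \frac{14348}{3} \approx -4782.7$)
$D + k{\left(-139 \right)} = - \frac{14348}{3} + 1226 = - \frac{10670}{3}$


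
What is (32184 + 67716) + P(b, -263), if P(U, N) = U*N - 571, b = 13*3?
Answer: 89072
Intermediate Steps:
b = 39
P(U, N) = -571 + N*U (P(U, N) = N*U - 571 = -571 + N*U)
(32184 + 67716) + P(b, -263) = (32184 + 67716) + (-571 - 263*39) = 99900 + (-571 - 10257) = 99900 - 10828 = 89072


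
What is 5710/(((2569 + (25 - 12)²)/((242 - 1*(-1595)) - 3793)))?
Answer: -5584380/1369 ≈ -4079.2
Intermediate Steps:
5710/(((2569 + (25 - 12)²)/((242 - 1*(-1595)) - 3793))) = 5710/(((2569 + 13²)/((242 + 1595) - 3793))) = 5710/(((2569 + 169)/(1837 - 3793))) = 5710/((2738/(-1956))) = 5710/((2738*(-1/1956))) = 5710/(-1369/978) = 5710*(-978/1369) = -5584380/1369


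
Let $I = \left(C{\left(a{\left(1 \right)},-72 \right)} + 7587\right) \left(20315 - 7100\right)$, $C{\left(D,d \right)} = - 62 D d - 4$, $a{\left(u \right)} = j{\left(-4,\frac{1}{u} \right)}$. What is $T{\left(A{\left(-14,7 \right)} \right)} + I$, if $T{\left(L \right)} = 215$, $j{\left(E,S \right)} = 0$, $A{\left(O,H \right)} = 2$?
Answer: $100209560$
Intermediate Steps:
$a{\left(u \right)} = 0$
$C{\left(D,d \right)} = -4 - 62 D d$ ($C{\left(D,d \right)} = - 62 D d - 4 = -4 - 62 D d$)
$I = 100209345$ ($I = \left(\left(-4 - 0 \left(-72\right)\right) + 7587\right) \left(20315 - 7100\right) = \left(\left(-4 + 0\right) + 7587\right) 13215 = \left(-4 + 7587\right) 13215 = 7583 \cdot 13215 = 100209345$)
$T{\left(A{\left(-14,7 \right)} \right)} + I = 215 + 100209345 = 100209560$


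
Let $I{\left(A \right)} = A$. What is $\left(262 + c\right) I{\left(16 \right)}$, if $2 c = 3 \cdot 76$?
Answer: $6016$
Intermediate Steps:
$c = 114$ ($c = \frac{3 \cdot 76}{2} = \frac{1}{2} \cdot 228 = 114$)
$\left(262 + c\right) I{\left(16 \right)} = \left(262 + 114\right) 16 = 376 \cdot 16 = 6016$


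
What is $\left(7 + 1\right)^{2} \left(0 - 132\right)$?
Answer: $-8448$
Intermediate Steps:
$\left(7 + 1\right)^{2} \left(0 - 132\right) = 8^{2} \left(-132\right) = 64 \left(-132\right) = -8448$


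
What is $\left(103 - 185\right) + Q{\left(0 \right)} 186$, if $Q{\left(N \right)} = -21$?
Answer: $-3988$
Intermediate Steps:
$\left(103 - 185\right) + Q{\left(0 \right)} 186 = \left(103 - 185\right) - 3906 = -82 - 3906 = -3988$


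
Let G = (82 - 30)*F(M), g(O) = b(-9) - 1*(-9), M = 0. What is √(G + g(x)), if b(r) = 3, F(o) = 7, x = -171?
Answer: 2*√94 ≈ 19.391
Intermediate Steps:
g(O) = 12 (g(O) = 3 - 1*(-9) = 3 + 9 = 12)
G = 364 (G = (82 - 30)*7 = 52*7 = 364)
√(G + g(x)) = √(364 + 12) = √376 = 2*√94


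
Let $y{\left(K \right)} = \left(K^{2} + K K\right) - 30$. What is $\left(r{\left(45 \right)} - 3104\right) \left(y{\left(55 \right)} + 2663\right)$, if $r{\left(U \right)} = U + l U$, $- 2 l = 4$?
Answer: $-27342767$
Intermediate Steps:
$l = -2$ ($l = \left(- \frac{1}{2}\right) 4 = -2$)
$y{\left(K \right)} = -30 + 2 K^{2}$ ($y{\left(K \right)} = \left(K^{2} + K^{2}\right) - 30 = 2 K^{2} - 30 = -30 + 2 K^{2}$)
$r{\left(U \right)} = - U$ ($r{\left(U \right)} = U - 2 U = - U$)
$\left(r{\left(45 \right)} - 3104\right) \left(y{\left(55 \right)} + 2663\right) = \left(\left(-1\right) 45 - 3104\right) \left(\left(-30 + 2 \cdot 55^{2}\right) + 2663\right) = \left(-45 - 3104\right) \left(\left(-30 + 2 \cdot 3025\right) + 2663\right) = - 3149 \left(\left(-30 + 6050\right) + 2663\right) = - 3149 \left(6020 + 2663\right) = \left(-3149\right) 8683 = -27342767$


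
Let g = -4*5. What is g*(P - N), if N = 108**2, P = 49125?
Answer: -749220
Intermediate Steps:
g = -20
N = 11664
g*(P - N) = -20*(49125 - 1*11664) = -20*(49125 - 11664) = -20*37461 = -749220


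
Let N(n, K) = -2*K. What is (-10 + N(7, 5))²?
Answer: 400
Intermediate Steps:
(-10 + N(7, 5))² = (-10 - 2*5)² = (-10 - 10)² = (-20)² = 400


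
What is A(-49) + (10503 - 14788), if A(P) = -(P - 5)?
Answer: -4231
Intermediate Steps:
A(P) = 5 - P (A(P) = -(-5 + P) = 5 - P)
A(-49) + (10503 - 14788) = (5 - 1*(-49)) + (10503 - 14788) = (5 + 49) - 4285 = 54 - 4285 = -4231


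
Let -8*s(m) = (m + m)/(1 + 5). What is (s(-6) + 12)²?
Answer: 2401/16 ≈ 150.06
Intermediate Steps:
s(m) = -m/24 (s(m) = -(m + m)/(8*(1 + 5)) = -2*m/(8*6) = -m/24)
(s(-6) + 12)² = (-1/24*(-6) + 12)² = (¼ + 12)² = (49/4)² = 2401/16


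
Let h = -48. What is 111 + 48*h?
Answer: -2193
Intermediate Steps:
111 + 48*h = 111 + 48*(-48) = 111 - 2304 = -2193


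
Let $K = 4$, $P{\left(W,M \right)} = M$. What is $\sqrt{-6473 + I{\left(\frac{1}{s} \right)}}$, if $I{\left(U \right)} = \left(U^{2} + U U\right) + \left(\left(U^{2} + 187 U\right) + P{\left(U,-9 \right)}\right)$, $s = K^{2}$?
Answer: $\frac{i \sqrt{1656397}}{16} \approx 80.438 i$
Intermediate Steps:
$s = 16$ ($s = 4^{2} = 16$)
$I{\left(U \right)} = -9 + 3 U^{2} + 187 U$ ($I{\left(U \right)} = \left(U^{2} + U U\right) - \left(9 - U^{2} - 187 U\right) = \left(U^{2} + U^{2}\right) + \left(-9 + U^{2} + 187 U\right) = 2 U^{2} + \left(-9 + U^{2} + 187 U\right) = -9 + 3 U^{2} + 187 U$)
$\sqrt{-6473 + I{\left(\frac{1}{s} \right)}} = \sqrt{-6473 + \left(-9 + 3 \left(\frac{1}{16}\right)^{2} + \frac{187}{16}\right)} = \sqrt{-6473 + \left(-9 + \frac{3}{256} + 187 \cdot \frac{1}{16}\right)} = \sqrt{-6473 + \left(-9 + 3 \cdot \frac{1}{256} + \frac{187}{16}\right)} = \sqrt{-6473 + \left(-9 + \frac{3}{256} + \frac{187}{16}\right)} = \sqrt{-6473 + \frac{691}{256}} = \sqrt{- \frac{1656397}{256}} = \frac{i \sqrt{1656397}}{16}$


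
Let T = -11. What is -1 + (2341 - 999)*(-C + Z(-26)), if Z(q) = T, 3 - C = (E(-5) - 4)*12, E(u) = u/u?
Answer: -67101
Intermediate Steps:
E(u) = 1
C = 39 (C = 3 - (1 - 4)*12 = 3 - (-3)*12 = 3 - 1*(-36) = 3 + 36 = 39)
Z(q) = -11
-1 + (2341 - 999)*(-C + Z(-26)) = -1 + (2341 - 999)*(-1*39 - 11) = -1 + 1342*(-39 - 11) = -1 + 1342*(-50) = -1 - 67100 = -67101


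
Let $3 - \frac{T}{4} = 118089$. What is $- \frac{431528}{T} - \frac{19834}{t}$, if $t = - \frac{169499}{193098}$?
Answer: $\frac{226138267080035}{10007729457} \approx 22596.0$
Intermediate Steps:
$T = -472344$ ($T = 12 - 472356 = -472344$)
$t = - \frac{169499}{193098}$ ($t = \left(-169499\right) \frac{1}{193098} = - \frac{169499}{193098} \approx -0.87779$)
$- \frac{431528}{T} - \frac{19834}{t} = - \frac{431528}{-472344} - \frac{19834}{- \frac{169499}{193098}} = \left(-431528\right) \left(- \frac{1}{472344}\right) - - \frac{3829905732}{169499} = \frac{53941}{59043} + \frac{3829905732}{169499} = \frac{226138267080035}{10007729457}$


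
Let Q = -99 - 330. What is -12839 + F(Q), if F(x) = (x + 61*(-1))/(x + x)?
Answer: -5507686/429 ≈ -12838.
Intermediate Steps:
Q = -429
F(x) = (-61 + x)/(2*x) (F(x) = (x - 61)/((2*x)) = (-61 + x)*(1/(2*x)) = (-61 + x)/(2*x))
-12839 + F(Q) = -12839 + (½)*(-61 - 429)/(-429) = -12839 + (½)*(-1/429)*(-490) = -12839 + 245/429 = -5507686/429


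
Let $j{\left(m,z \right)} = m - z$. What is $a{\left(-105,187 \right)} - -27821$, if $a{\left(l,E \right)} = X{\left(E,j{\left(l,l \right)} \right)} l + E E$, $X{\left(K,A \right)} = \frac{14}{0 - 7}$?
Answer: $63000$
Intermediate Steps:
$X{\left(K,A \right)} = -2$ ($X{\left(K,A \right)} = \frac{14}{0 - 7} = \frac{14}{-7} = 14 \left(- \frac{1}{7}\right) = -2$)
$a{\left(l,E \right)} = E^{2} - 2 l$ ($a{\left(l,E \right)} = - 2 l + E E = - 2 l + E^{2} = E^{2} - 2 l$)
$a{\left(-105,187 \right)} - -27821 = \left(187^{2} - -210\right) - -27821 = \left(34969 + 210\right) + 27821 = 35179 + 27821 = 63000$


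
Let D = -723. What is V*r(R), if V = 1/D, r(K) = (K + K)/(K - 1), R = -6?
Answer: -4/1687 ≈ -0.0023711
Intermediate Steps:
r(K) = 2*K/(-1 + K) (r(K) = (2*K)/(-1 + K) = 2*K/(-1 + K))
V = -1/723 (V = 1/(-723) = -1/723 ≈ -0.0013831)
V*r(R) = -2*(-6)/(723*(-1 - 6)) = -2*(-6)/(723*(-7)) = -2*(-6)*(-1)/(723*7) = -1/723*12/7 = -4/1687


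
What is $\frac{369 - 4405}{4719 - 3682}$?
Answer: $- \frac{4036}{1037} \approx -3.892$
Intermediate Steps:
$\frac{369 - 4405}{4719 - 3682} = - \frac{4036}{1037}$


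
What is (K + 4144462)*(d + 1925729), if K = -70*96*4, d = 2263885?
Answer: 17251079193348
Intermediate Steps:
K = -26880 (K = -6720*4 = -26880)
(K + 4144462)*(d + 1925729) = (-26880 + 4144462)*(2263885 + 1925729) = 4117582*4189614 = 17251079193348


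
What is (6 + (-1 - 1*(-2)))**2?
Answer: 49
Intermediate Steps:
(6 + (-1 - 1*(-2)))**2 = (6 + (-1 + 2))**2 = (6 + 1)**2 = 7**2 = 49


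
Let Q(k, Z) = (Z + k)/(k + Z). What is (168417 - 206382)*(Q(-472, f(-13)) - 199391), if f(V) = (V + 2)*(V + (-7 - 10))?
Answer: 7569841350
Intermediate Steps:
f(V) = (-17 + V)*(2 + V) (f(V) = (2 + V)*(V - 17) = (2 + V)*(-17 + V) = (-17 + V)*(2 + V))
Q(k, Z) = 1 (Q(k, Z) = (Z + k)/(Z + k) = 1)
(168417 - 206382)*(Q(-472, f(-13)) - 199391) = (168417 - 206382)*(1 - 199391) = -37965*(-199390) = 7569841350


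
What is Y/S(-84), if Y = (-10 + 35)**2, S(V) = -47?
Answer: -625/47 ≈ -13.298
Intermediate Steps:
Y = 625 (Y = 25**2 = 625)
Y/S(-84) = 625/(-47) = 625*(-1/47) = -625/47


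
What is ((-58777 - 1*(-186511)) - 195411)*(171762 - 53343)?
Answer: -8014242663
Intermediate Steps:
((-58777 - 1*(-186511)) - 195411)*(171762 - 53343) = ((-58777 + 186511) - 195411)*118419 = (127734 - 195411)*118419 = -67677*118419 = -8014242663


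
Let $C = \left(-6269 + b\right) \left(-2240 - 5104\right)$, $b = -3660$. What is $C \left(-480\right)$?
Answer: $-35000916480$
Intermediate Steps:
$C = 72918576$ ($C = \left(-6269 - 3660\right) \left(-2240 - 5104\right) = \left(-9929\right) \left(-7344\right) = 72918576$)
$C \left(-480\right) = 72918576 \left(-480\right) = -35000916480$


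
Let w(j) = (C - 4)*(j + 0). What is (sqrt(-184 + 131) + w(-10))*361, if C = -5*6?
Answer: 122740 + 361*I*sqrt(53) ≈ 1.2274e+5 + 2628.1*I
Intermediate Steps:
C = -30
w(j) = -34*j (w(j) = (-30 - 4)*(j + 0) = -34*j)
(sqrt(-184 + 131) + w(-10))*361 = (sqrt(-184 + 131) - 34*(-10))*361 = (sqrt(-53) + 340)*361 = (I*sqrt(53) + 340)*361 = (340 + I*sqrt(53))*361 = 122740 + 361*I*sqrt(53)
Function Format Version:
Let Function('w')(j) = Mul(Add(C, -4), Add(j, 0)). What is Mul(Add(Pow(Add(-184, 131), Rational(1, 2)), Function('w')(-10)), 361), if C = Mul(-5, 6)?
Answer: Add(122740, Mul(361, I, Pow(53, Rational(1, 2)))) ≈ Add(1.2274e+5, Mul(2628.1, I))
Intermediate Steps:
C = -30
Function('w')(j) = Mul(-34, j) (Function('w')(j) = Mul(Add(-30, -4), Add(j, 0)) = Mul(-34, j))
Mul(Add(Pow(Add(-184, 131), Rational(1, 2)), Function('w')(-10)), 361) = Mul(Add(Pow(Add(-184, 131), Rational(1, 2)), Mul(-34, -10)), 361) = Mul(Add(Pow(-53, Rational(1, 2)), 340), 361) = Mul(Add(Mul(I, Pow(53, Rational(1, 2))), 340), 361) = Mul(Add(340, Mul(I, Pow(53, Rational(1, 2)))), 361) = Add(122740, Mul(361, I, Pow(53, Rational(1, 2))))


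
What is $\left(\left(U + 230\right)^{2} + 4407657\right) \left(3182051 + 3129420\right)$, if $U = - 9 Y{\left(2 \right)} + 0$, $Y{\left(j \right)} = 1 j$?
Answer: $28102462086071$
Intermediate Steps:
$Y{\left(j \right)} = j$
$U = -18$ ($U = \left(-9\right) 2 + 0 = -18 + 0 = -18$)
$\left(\left(U + 230\right)^{2} + 4407657\right) \left(3182051 + 3129420\right) = \left(\left(-18 + 230\right)^{2} + 4407657\right) \left(3182051 + 3129420\right) = \left(212^{2} + 4407657\right) 6311471 = \left(44944 + 4407657\right) 6311471 = 4452601 \cdot 6311471 = 28102462086071$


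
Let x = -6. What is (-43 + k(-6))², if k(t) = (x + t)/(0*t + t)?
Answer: 1681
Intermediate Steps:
k(t) = (-6 + t)/t (k(t) = (-6 + t)/(0*t + t) = (-6 + t)/(0 + t) = (-6 + t)/t)
(-43 + k(-6))² = (-43 + (-6 - 6)/(-6))² = (-43 - ⅙*(-12))² = (-43 + 2)² = (-41)² = 1681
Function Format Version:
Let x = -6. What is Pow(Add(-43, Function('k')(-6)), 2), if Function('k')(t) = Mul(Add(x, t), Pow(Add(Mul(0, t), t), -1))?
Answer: 1681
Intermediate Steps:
Function('k')(t) = Mul(Pow(t, -1), Add(-6, t)) (Function('k')(t) = Mul(Add(-6, t), Pow(Add(Mul(0, t), t), -1)) = Mul(Add(-6, t), Pow(Add(0, t), -1)) = Mul(Add(-6, t), Pow(t, -1)) = Mul(Pow(t, -1), Add(-6, t)))
Pow(Add(-43, Function('k')(-6)), 2) = Pow(Add(-43, Mul(Pow(-6, -1), Add(-6, -6))), 2) = Pow(Add(-43, Mul(Rational(-1, 6), -12)), 2) = Pow(Add(-43, 2), 2) = Pow(-41, 2) = 1681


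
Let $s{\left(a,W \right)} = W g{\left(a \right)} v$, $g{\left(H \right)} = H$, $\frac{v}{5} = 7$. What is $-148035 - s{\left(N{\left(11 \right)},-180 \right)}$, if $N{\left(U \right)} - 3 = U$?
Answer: $-59835$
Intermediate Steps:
$v = 35$ ($v = 5 \cdot 7 = 35$)
$N{\left(U \right)} = 3 + U$
$s{\left(a,W \right)} = 35 W a$ ($s{\left(a,W \right)} = W a 35 = 35 W a$)
$-148035 - s{\left(N{\left(11 \right)},-180 \right)} = -148035 - 35 \left(-180\right) \left(3 + 11\right) = -148035 - 35 \left(-180\right) 14 = -148035 - -88200 = -148035 + 88200 = -59835$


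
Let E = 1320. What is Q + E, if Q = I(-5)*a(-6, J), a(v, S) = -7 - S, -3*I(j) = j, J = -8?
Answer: 3965/3 ≈ 1321.7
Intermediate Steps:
I(j) = -j/3
Q = 5/3 (Q = (-⅓*(-5))*(-7 - 1*(-8)) = 5*(-7 + 8)/3 = (5/3)*1 = 5/3 ≈ 1.6667)
Q + E = 5/3 + 1320 = 3965/3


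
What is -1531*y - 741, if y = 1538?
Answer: -2355419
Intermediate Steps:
-1531*y - 741 = -1531*1538 - 741 = -2354678 - 741 = -2355419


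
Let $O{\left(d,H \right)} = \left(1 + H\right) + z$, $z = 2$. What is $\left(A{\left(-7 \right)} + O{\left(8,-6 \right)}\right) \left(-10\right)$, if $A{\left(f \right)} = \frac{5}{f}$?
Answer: $\frac{260}{7} \approx 37.143$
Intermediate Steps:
$O{\left(d,H \right)} = 3 + H$ ($O{\left(d,H \right)} = \left(1 + H\right) + 2 = 3 + H$)
$\left(A{\left(-7 \right)} + O{\left(8,-6 \right)}\right) \left(-10\right) = \left(\frac{5}{-7} + \left(3 - 6\right)\right) \left(-10\right) = \left(5 \left(- \frac{1}{7}\right) - 3\right) \left(-10\right) = \left(- \frac{5}{7} - 3\right) \left(-10\right) = \left(- \frac{26}{7}\right) \left(-10\right) = \frac{260}{7}$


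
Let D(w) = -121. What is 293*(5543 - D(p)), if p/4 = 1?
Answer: 1659552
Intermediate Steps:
p = 4 (p = 4*1 = 4)
293*(5543 - D(p)) = 293*(5543 - 1*(-121)) = 293*(5543 + 121) = 293*5664 = 1659552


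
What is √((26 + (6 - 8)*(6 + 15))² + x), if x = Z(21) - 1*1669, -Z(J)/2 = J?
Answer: I*√1455 ≈ 38.144*I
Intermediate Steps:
Z(J) = -2*J
x = -1711 (x = -2*21 - 1*1669 = -42 - 1669 = -1711)
√((26 + (6 - 8)*(6 + 15))² + x) = √((26 + (6 - 8)*(6 + 15))² - 1711) = √((26 - 2*21)² - 1711) = √((26 - 42)² - 1711) = √((-16)² - 1711) = √(256 - 1711) = √(-1455) = I*√1455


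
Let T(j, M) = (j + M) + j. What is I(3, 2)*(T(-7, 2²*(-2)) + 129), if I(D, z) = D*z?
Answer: 642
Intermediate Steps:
T(j, M) = M + 2*j (T(j, M) = (M + j) + j = M + 2*j)
I(3, 2)*(T(-7, 2²*(-2)) + 129) = (3*2)*((2²*(-2) + 2*(-7)) + 129) = 6*((4*(-2) - 14) + 129) = 6*((-8 - 14) + 129) = 6*(-22 + 129) = 6*107 = 642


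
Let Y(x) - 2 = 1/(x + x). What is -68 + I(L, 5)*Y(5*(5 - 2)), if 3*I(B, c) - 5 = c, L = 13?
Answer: -551/9 ≈ -61.222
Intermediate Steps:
I(B, c) = 5/3 + c/3
Y(x) = 2 + 1/(2*x) (Y(x) = 2 + 1/(x + x) = 2 + 1/(2*x))
-68 + I(L, 5)*Y(5*(5 - 2)) = -68 + (5/3 + (⅓)*5)*(2 + 1/(2*((5*(5 - 2))))) = -68 + (5/3 + 5/3)*(2 + 1/(2*((5*3)))) = -68 + 10*(2 + (½)/15)/3 = -68 + 10*(2 + (½)*(1/15))/3 = -68 + 10*(2 + 1/30)/3 = -68 + (10/3)*(61/30) = -68 + 61/9 = -551/9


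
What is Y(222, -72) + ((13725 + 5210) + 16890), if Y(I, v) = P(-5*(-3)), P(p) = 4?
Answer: 35829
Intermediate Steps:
Y(I, v) = 4
Y(222, -72) + ((13725 + 5210) + 16890) = 4 + ((13725 + 5210) + 16890) = 4 + (18935 + 16890) = 4 + 35825 = 35829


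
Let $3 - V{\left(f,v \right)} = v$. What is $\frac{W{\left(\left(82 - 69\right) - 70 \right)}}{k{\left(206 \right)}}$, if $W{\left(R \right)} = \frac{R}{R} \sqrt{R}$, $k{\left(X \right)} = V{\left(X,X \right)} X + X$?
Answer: $- \frac{i \sqrt{57}}{41612} \approx - 0.00018143 i$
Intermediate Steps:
$V{\left(f,v \right)} = 3 - v$
$k{\left(X \right)} = X + X \left(3 - X\right)$ ($k{\left(X \right)} = \left(3 - X\right) X + X = X \left(3 - X\right) + X = X + X \left(3 - X\right)$)
$W{\left(R \right)} = \sqrt{R}$ ($W{\left(R \right)} = 1 \sqrt{R} = \sqrt{R}$)
$\frac{W{\left(\left(82 - 69\right) - 70 \right)}}{k{\left(206 \right)}} = \frac{\sqrt{\left(82 - 69\right) - 70}}{206 \left(4 - 206\right)} = \frac{\sqrt{13 - 70}}{206 \left(4 - 206\right)} = \frac{\sqrt{-57}}{206 \left(-202\right)} = \frac{i \sqrt{57}}{-41612} = i \sqrt{57} \left(- \frac{1}{41612}\right) = - \frac{i \sqrt{57}}{41612}$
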